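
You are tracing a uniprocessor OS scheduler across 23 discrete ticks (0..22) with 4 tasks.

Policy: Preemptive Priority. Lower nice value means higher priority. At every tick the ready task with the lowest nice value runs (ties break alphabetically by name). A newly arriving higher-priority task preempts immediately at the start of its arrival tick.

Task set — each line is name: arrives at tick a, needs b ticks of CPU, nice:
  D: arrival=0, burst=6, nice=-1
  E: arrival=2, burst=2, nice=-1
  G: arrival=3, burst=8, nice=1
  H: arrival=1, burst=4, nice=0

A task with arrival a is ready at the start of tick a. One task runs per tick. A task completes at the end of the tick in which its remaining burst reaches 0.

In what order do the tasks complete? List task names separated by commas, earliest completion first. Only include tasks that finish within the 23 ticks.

t=0: ready={D} → run D
t=1: ready={D,H} → run D
t=2: ready={D,E,H} → run D
t=3: ready={D,E,G,H} → run D
t=4: ready={D,E,G,H} → run D
t=5: ready={D,E,G,H} → run D
t=6: ready={E,G,H} → run E
t=7: ready={E,G,H} → run E
t=8: ready={G,H} → run H
t=9: ready={G,H} → run H
t=10: ready={G,H} → run H
t=11: ready={G,H} → run H
t=12: ready={G} → run G
t=13: ready={G} → run G
t=14: ready={G} → run G
t=15: ready={G} → run G
t=16: ready={G} → run G
t=17: ready={G} → run G
t=18: ready={G} → run G
t=19: ready={G} → run G
t=20: (idle)
t=21: (idle)
t=22: (idle)

completion order = D, E, H, G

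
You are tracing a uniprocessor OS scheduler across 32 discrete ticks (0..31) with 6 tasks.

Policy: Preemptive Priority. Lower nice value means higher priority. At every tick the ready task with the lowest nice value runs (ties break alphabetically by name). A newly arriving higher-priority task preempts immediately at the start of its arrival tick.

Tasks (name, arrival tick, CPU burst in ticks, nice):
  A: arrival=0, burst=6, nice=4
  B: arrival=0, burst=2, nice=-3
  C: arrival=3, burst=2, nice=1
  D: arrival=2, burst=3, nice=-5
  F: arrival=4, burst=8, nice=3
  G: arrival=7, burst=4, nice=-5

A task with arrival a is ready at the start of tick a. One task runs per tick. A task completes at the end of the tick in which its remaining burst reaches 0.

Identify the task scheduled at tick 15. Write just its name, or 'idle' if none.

t=0: ready={A,B} → run B
t=1: ready={A,B} → run B
t=2: ready={A,D} → run D
t=3: ready={A,C,D} → run D
t=4: ready={A,C,D,F} → run D
t=5: ready={A,C,F} → run C
t=6: ready={A,C,F} → run C
t=7: ready={A,F,G} → run G
t=8: ready={A,F,G} → run G
t=9: ready={A,F,G} → run G
t=10: ready={A,F,G} → run G
t=11: ready={A,F} → run F
t=12: ready={A,F} → run F
t=13: ready={A,F} → run F
t=14: ready={A,F} → run F
t=15: ready={A,F} → run F
t=16: ready={A,F} → run F
t=17: ready={A,F} → run F
t=18: ready={A,F} → run F
t=19: ready={A} → run A
t=20: ready={A} → run A
t=21: ready={A} → run A
t=22: ready={A} → run A
t=23: ready={A} → run A
t=24: ready={A} → run A
t=25: (idle)
t=26: (idle)
t=27: (idle)
t=28: (idle)
t=29: (idle)
t=30: (idle)
t=31: (idle)

running at tick 15 = F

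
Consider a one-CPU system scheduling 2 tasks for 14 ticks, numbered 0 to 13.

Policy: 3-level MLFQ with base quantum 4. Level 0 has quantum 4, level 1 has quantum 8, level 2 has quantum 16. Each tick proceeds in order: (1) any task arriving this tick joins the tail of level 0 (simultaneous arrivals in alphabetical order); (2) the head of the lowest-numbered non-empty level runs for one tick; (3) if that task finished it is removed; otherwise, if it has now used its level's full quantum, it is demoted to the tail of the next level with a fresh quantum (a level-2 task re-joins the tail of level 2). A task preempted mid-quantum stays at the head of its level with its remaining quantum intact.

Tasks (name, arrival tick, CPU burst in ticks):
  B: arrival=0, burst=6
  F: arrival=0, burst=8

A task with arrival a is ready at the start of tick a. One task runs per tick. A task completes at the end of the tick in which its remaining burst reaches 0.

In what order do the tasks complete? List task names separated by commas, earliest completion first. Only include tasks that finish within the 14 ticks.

completion order = B, F

t=0: L0/L1/L2 = BF/-/- → run B
t=1: L0/L1/L2 = BF/-/- → run B
t=2: L0/L1/L2 = BF/-/- → run B
t=3: L0/L1/L2 = BF/-/- → run B
t=4: L0/L1/L2 = F/B/- → run F
t=5: L0/L1/L2 = F/B/- → run F
t=6: L0/L1/L2 = F/B/- → run F
t=7: L0/L1/L2 = F/B/- → run F
t=8: L0/L1/L2 = -/BF/- → run B
t=9: L0/L1/L2 = -/BF/- → run B
t=10: L0/L1/L2 = -/F/- → run F
t=11: L0/L1/L2 = -/F/- → run F
t=12: L0/L1/L2 = -/F/- → run F
t=13: L0/L1/L2 = -/F/- → run F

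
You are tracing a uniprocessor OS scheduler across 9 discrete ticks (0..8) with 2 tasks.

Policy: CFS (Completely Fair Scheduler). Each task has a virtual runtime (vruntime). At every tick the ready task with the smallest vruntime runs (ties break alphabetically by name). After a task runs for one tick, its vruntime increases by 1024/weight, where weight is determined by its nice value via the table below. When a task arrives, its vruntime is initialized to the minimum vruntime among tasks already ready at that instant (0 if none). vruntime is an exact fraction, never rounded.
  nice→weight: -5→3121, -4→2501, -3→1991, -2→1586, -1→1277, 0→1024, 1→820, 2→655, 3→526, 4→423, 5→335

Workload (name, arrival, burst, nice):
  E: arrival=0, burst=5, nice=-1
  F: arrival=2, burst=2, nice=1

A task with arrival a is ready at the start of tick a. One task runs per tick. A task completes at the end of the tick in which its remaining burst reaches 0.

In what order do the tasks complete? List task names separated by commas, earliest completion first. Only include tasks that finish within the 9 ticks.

completion order = F, E

t=0: vr[E=0] → run E
t=1: vr[E=1024/1277] → run E
t=2: vr[E=2048/1277 F=2048/1277] → run E
t=3: vr[E=3072/1277 F=2048/1277] → run F
t=4: vr[E=3072/1277 F=746752/261785] → run E
t=5: vr[E=4096/1277 F=746752/261785] → run F
t=6: vr[E=4096/1277] → run E
t=7: (idle)
t=8: (idle)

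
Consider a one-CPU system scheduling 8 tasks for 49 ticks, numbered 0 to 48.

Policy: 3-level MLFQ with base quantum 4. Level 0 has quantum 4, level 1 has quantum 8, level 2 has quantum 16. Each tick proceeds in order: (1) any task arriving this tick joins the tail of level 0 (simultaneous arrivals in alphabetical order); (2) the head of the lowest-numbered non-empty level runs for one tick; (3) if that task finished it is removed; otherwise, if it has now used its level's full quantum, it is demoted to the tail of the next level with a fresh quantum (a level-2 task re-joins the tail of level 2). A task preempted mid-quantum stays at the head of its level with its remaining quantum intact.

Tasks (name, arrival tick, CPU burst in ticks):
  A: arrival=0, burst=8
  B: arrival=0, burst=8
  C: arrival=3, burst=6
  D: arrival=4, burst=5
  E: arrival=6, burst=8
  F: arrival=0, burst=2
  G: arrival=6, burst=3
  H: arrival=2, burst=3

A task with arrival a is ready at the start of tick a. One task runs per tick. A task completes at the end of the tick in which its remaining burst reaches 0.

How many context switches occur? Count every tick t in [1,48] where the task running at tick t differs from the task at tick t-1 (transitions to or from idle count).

t=0: L0/L1/L2 = ABF/-/- → run A
t=1: L0/L1/L2 = ABF/-/- → run A
t=2: L0/L1/L2 = ABFH/-/- → run A
t=3: L0/L1/L2 = ABFHC/-/- → run A
t=4: L0/L1/L2 = BFHCD/A/- → run B
t=5: L0/L1/L2 = BFHCD/A/- → run B
t=6: L0/L1/L2 = BFHCDEG/A/- → run B
t=7: L0/L1/L2 = BFHCDEG/A/- → run B
t=8: L0/L1/L2 = FHCDEG/AB/- → run F
t=9: L0/L1/L2 = FHCDEG/AB/- → run F
t=10: L0/L1/L2 = HCDEG/AB/- → run H
t=11: L0/L1/L2 = HCDEG/AB/- → run H
t=12: L0/L1/L2 = HCDEG/AB/- → run H
t=13: L0/L1/L2 = CDEG/AB/- → run C
t=14: L0/L1/L2 = CDEG/AB/- → run C
t=15: L0/L1/L2 = CDEG/AB/- → run C
t=16: L0/L1/L2 = CDEG/AB/- → run C
t=17: L0/L1/L2 = DEG/ABC/- → run D
t=18: L0/L1/L2 = DEG/ABC/- → run D
t=19: L0/L1/L2 = DEG/ABC/- → run D
t=20: L0/L1/L2 = DEG/ABC/- → run D
t=21: L0/L1/L2 = EG/ABCD/- → run E
t=22: L0/L1/L2 = EG/ABCD/- → run E
t=23: L0/L1/L2 = EG/ABCD/- → run E
t=24: L0/L1/L2 = EG/ABCD/- → run E
t=25: L0/L1/L2 = G/ABCDE/- → run G
t=26: L0/L1/L2 = G/ABCDE/- → run G
t=27: L0/L1/L2 = G/ABCDE/- → run G
t=28: L0/L1/L2 = -/ABCDE/- → run A
t=29: L0/L1/L2 = -/ABCDE/- → run A
t=30: L0/L1/L2 = -/ABCDE/- → run A
t=31: L0/L1/L2 = -/ABCDE/- → run A
t=32: L0/L1/L2 = -/BCDE/- → run B
t=33: L0/L1/L2 = -/BCDE/- → run B
t=34: L0/L1/L2 = -/BCDE/- → run B
t=35: L0/L1/L2 = -/BCDE/- → run B
t=36: L0/L1/L2 = -/CDE/- → run C
t=37: L0/L1/L2 = -/CDE/- → run C
t=38: L0/L1/L2 = -/DE/- → run D
t=39: L0/L1/L2 = -/E/- → run E
t=40: L0/L1/L2 = -/E/- → run E
t=41: L0/L1/L2 = -/E/- → run E
t=42: L0/L1/L2 = -/E/- → run E
t=43: (idle)
t=44: (idle)
t=45: (idle)
t=46: (idle)
t=47: (idle)
t=48: (idle)

context switches = 13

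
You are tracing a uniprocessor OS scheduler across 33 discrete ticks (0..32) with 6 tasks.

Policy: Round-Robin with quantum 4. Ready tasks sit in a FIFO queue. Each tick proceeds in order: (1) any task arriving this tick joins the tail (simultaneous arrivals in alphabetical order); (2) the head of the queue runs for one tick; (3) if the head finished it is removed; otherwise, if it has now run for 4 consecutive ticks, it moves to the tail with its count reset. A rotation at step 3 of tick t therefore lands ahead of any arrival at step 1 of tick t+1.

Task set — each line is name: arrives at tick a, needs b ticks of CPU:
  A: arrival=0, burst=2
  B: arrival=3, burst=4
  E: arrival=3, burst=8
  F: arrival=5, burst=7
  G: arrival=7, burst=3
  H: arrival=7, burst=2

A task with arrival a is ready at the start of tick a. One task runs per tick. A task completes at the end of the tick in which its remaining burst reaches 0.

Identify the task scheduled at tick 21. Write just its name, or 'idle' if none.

t=0: queue=[A] q_used=0 → run A
t=1: queue=[A] q_used=1 → run A
t=2: (idle)
t=3: queue=[B,E] q_used=0 → run B
t=4: queue=[B,E] q_used=1 → run B
t=5: queue=[B,E,F] q_used=2 → run B
t=6: queue=[B,E,F] q_used=3 → run B
t=7: queue=[E,F,G,H] q_used=0 → run E
t=8: queue=[E,F,G,H] q_used=1 → run E
t=9: queue=[E,F,G,H] q_used=2 → run E
t=10: queue=[E,F,G,H] q_used=3 → run E
t=11: queue=[F,G,H,E] q_used=0 → run F
t=12: queue=[F,G,H,E] q_used=1 → run F
t=13: queue=[F,G,H,E] q_used=2 → run F
t=14: queue=[F,G,H,E] q_used=3 → run F
t=15: queue=[G,H,E,F] q_used=0 → run G
t=16: queue=[G,H,E,F] q_used=1 → run G
t=17: queue=[G,H,E,F] q_used=2 → run G
t=18: queue=[H,E,F] q_used=0 → run H
t=19: queue=[H,E,F] q_used=1 → run H
t=20: queue=[E,F] q_used=0 → run E
t=21: queue=[E,F] q_used=1 → run E
t=22: queue=[E,F] q_used=2 → run E
t=23: queue=[E,F] q_used=3 → run E
t=24: queue=[F] q_used=0 → run F
t=25: queue=[F] q_used=1 → run F
t=26: queue=[F] q_used=2 → run F
t=27: (idle)
t=28: (idle)
t=29: (idle)
t=30: (idle)
t=31: (idle)
t=32: (idle)

running at tick 21 = E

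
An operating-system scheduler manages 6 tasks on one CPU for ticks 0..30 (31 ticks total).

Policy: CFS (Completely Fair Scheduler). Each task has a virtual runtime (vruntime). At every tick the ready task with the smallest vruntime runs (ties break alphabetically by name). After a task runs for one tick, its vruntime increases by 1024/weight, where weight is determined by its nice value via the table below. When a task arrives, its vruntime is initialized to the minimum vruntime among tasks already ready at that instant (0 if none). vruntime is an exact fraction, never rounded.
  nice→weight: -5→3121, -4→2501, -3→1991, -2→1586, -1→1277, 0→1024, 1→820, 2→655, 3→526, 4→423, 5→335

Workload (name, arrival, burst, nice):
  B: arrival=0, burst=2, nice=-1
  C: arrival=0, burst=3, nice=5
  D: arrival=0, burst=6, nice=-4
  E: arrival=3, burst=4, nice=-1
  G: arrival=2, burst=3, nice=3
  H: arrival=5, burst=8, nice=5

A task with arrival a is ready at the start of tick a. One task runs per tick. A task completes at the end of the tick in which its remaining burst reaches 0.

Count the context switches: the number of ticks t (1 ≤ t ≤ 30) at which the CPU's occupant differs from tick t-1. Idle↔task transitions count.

t=0: vr[B=0 C=0 D=0] → run B
t=1: vr[B=1024/1277 C=0 D=0] → run C
t=2: vr[B=1024/1277 C=1024/335 D=0 G=0] → run D
t=3: vr[B=1024/1277 C=1024/335 D=1024/2501 E=0 G=0] → run E
t=4: vr[B=1024/1277 C=1024/335 D=1024/2501 E=1024/1277 G=0] → run G
t=5: vr[B=1024/1277 C=1024/335 D=1024/2501 E=1024/1277 G=512/263 H=1024/2501] → run D
t=6: vr[B=1024/1277 C=1024/335 D=2048/2501 E=1024/1277 G=512/263 H=1024/2501] → run H
t=7: vr[B=1024/1277 C=1024/335 D=2048/2501 E=1024/1277 G=512/263 H=2904064/837835] → run B
t=8: vr[C=1024/335 D=2048/2501 E=1024/1277 G=512/263 H=2904064/837835] → run E
t=9: vr[C=1024/335 D=2048/2501 E=2048/1277 G=512/263 H=2904064/837835] → run D
t=10: vr[C=1024/335 D=3072/2501 E=2048/1277 G=512/263 H=2904064/837835] → run D
t=11: vr[C=1024/335 D=4096/2501 E=2048/1277 G=512/263 H=2904064/837835] → run E
t=12: vr[C=1024/335 D=4096/2501 E=3072/1277 G=512/263 H=2904064/837835] → run D
t=13: vr[C=1024/335 D=5120/2501 E=3072/1277 G=512/263 H=2904064/837835] → run G
t=14: vr[C=1024/335 D=5120/2501 E=3072/1277 G=1024/263 H=2904064/837835] → run D
t=15: vr[C=1024/335 E=3072/1277 G=1024/263 H=2904064/837835] → run E
t=16: vr[C=1024/335 G=1024/263 H=2904064/837835] → run C
t=17: vr[C=2048/335 G=1024/263 H=2904064/837835] → run H
t=18: vr[C=2048/335 G=1024/263 H=5465088/837835] → run G
t=19: vr[C=2048/335 H=5465088/837835] → run C
t=20: vr[H=5465088/837835] → run H
t=21: vr[H=8026112/837835] → run H
t=22: vr[H=10587136/837835] → run H
t=23: vr[H=2629632/167567] → run H
t=24: vr[H=15709184/837835] → run H
t=25: vr[H=18270208/837835] → run H
t=26: (idle)
t=27: (idle)
t=28: (idle)
t=29: (idle)
t=30: (idle)

context switches = 20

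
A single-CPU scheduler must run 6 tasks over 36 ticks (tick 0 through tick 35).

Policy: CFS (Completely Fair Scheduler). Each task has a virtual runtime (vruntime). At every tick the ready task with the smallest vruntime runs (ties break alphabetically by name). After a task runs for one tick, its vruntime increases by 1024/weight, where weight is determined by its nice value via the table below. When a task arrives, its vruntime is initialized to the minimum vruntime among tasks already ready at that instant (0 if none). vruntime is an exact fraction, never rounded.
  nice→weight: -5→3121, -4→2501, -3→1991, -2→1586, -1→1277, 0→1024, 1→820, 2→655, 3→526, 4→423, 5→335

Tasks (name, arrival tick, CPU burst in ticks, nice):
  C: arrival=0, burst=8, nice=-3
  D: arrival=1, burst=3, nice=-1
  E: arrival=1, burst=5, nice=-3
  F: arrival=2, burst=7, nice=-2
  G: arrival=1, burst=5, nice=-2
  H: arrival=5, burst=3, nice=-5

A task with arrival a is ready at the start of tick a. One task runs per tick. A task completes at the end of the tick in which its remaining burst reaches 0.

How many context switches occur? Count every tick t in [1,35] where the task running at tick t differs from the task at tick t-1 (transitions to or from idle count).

t=0: vr[C=0] → run C
t=1: vr[C=1024/1991 D=1024/1991 E=1024/1991 G=1024/1991] → run C
t=2: vr[C=2048/1991 D=1024/1991 E=1024/1991 F=1024/1991 G=1024/1991] → run D
t=3: vr[C=2048/1991 D=3346432/2542507 E=1024/1991 F=1024/1991 G=1024/1991] → run E
t=4: vr[C=2048/1991 D=3346432/2542507 E=2048/1991 F=1024/1991 G=1024/1991] → run F
t=5: vr[C=2048/1991 D=3346432/2542507 E=2048/1991 F=1831424/1578863 G=1024/1991 H=1024/1991] → run G
t=6: vr[C=2048/1991 D=3346432/2542507 E=2048/1991 F=1831424/1578863 G=1831424/1578863 H=1024/1991] → run H
t=7: vr[C=2048/1991 D=3346432/2542507 E=2048/1991 F=1831424/1578863 G=1831424/1578863 H=5234688/6213911] → run H
t=8: vr[C=2048/1991 D=3346432/2542507 E=2048/1991 F=1831424/1578863 G=1831424/1578863 H=7273472/6213911] → run C
t=9: vr[C=3072/1991 D=3346432/2542507 E=2048/1991 F=1831424/1578863 G=1831424/1578863 H=7273472/6213911] → run E
t=10: vr[C=3072/1991 D=3346432/2542507 E=3072/1991 F=1831424/1578863 G=1831424/1578863 H=7273472/6213911] → run F
t=11: vr[C=3072/1991 D=3346432/2542507 E=3072/1991 F=2850816/1578863 G=1831424/1578863 H=7273472/6213911] → run G
t=12: vr[C=3072/1991 D=3346432/2542507 E=3072/1991 F=2850816/1578863 G=2850816/1578863 H=7273472/6213911] → run H
t=13: vr[C=3072/1991 D=3346432/2542507 E=3072/1991 F=2850816/1578863 G=2850816/1578863] → run D
t=14: vr[C=3072/1991 D=5385216/2542507 E=3072/1991 F=2850816/1578863 G=2850816/1578863] → run C
t=15: vr[C=4096/1991 D=5385216/2542507 E=3072/1991 F=2850816/1578863 G=2850816/1578863] → run E
t=16: vr[C=4096/1991 D=5385216/2542507 E=4096/1991 F=2850816/1578863 G=2850816/1578863] → run F
t=17: vr[C=4096/1991 D=5385216/2542507 E=4096/1991 F=3870208/1578863 G=2850816/1578863] → run G
t=18: vr[C=4096/1991 D=5385216/2542507 E=4096/1991 F=3870208/1578863 G=3870208/1578863] → run C
t=19: vr[C=5120/1991 D=5385216/2542507 E=4096/1991 F=3870208/1578863 G=3870208/1578863] → run E
t=20: vr[C=5120/1991 D=5385216/2542507 E=5120/1991 F=3870208/1578863 G=3870208/1578863] → run D
t=21: vr[C=5120/1991 E=5120/1991 F=3870208/1578863 G=3870208/1578863] → run F
t=22: vr[C=5120/1991 E=5120/1991 F=4889600/1578863 G=3870208/1578863] → run G
t=23: vr[C=5120/1991 E=5120/1991 F=4889600/1578863 G=4889600/1578863] → run C
t=24: vr[C=6144/1991 E=5120/1991 F=4889600/1578863 G=4889600/1578863] → run E
t=25: vr[C=6144/1991 F=4889600/1578863 G=4889600/1578863] → run C
t=26: vr[C=7168/1991 F=4889600/1578863 G=4889600/1578863] → run F
t=27: vr[C=7168/1991 F=5908992/1578863 G=4889600/1578863] → run G
t=28: vr[C=7168/1991 F=5908992/1578863] → run C
t=29: vr[F=5908992/1578863] → run F
t=30: vr[F=6928384/1578863] → run F
t=31: (idle)
t=32: (idle)
t=33: (idle)
t=34: (idle)
t=35: (idle)

context switches = 28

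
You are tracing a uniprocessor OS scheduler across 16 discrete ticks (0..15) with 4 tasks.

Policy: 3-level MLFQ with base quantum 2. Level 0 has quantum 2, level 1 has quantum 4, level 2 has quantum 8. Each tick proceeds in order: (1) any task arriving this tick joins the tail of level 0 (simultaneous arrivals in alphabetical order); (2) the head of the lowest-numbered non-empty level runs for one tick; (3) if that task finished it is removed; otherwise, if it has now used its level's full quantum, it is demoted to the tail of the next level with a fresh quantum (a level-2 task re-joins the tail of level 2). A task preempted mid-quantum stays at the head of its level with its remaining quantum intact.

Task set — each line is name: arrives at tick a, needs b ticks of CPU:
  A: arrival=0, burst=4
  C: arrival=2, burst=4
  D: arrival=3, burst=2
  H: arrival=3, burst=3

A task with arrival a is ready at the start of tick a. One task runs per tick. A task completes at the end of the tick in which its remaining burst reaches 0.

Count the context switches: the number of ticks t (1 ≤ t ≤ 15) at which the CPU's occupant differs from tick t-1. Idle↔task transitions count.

t=0: L0/L1/L2 = A/-/- → run A
t=1: L0/L1/L2 = A/-/- → run A
t=2: L0/L1/L2 = C/A/- → run C
t=3: L0/L1/L2 = CDH/A/- → run C
t=4: L0/L1/L2 = DH/AC/- → run D
t=5: L0/L1/L2 = DH/AC/- → run D
t=6: L0/L1/L2 = H/AC/- → run H
t=7: L0/L1/L2 = H/AC/- → run H
t=8: L0/L1/L2 = -/ACH/- → run A
t=9: L0/L1/L2 = -/ACH/- → run A
t=10: L0/L1/L2 = -/CH/- → run C
t=11: L0/L1/L2 = -/CH/- → run C
t=12: L0/L1/L2 = -/H/- → run H
t=13: (idle)
t=14: (idle)
t=15: (idle)

context switches = 7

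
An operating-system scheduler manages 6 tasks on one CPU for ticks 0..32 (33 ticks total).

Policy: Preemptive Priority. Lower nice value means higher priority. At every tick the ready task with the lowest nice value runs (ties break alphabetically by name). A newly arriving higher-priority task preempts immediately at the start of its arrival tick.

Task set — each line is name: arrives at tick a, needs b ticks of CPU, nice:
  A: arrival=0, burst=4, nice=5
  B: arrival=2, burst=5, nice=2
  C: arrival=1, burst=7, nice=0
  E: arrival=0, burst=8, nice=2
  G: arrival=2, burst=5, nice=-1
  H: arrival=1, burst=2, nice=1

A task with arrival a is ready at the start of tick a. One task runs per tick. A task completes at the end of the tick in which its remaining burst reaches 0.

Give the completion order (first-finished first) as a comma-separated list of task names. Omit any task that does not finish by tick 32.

t=0: ready={A,E} → run E
t=1: ready={A,C,E,H} → run C
t=2: ready={A,B,C,E,G,H} → run G
t=3: ready={A,B,C,E,G,H} → run G
t=4: ready={A,B,C,E,G,H} → run G
t=5: ready={A,B,C,E,G,H} → run G
t=6: ready={A,B,C,E,G,H} → run G
t=7: ready={A,B,C,E,H} → run C
t=8: ready={A,B,C,E,H} → run C
t=9: ready={A,B,C,E,H} → run C
t=10: ready={A,B,C,E,H} → run C
t=11: ready={A,B,C,E,H} → run C
t=12: ready={A,B,C,E,H} → run C
t=13: ready={A,B,E,H} → run H
t=14: ready={A,B,E,H} → run H
t=15: ready={A,B,E} → run B
t=16: ready={A,B,E} → run B
t=17: ready={A,B,E} → run B
t=18: ready={A,B,E} → run B
t=19: ready={A,B,E} → run B
t=20: ready={A,E} → run E
t=21: ready={A,E} → run E
t=22: ready={A,E} → run E
t=23: ready={A,E} → run E
t=24: ready={A,E} → run E
t=25: ready={A,E} → run E
t=26: ready={A,E} → run E
t=27: ready={A} → run A
t=28: ready={A} → run A
t=29: ready={A} → run A
t=30: ready={A} → run A
t=31: (idle)
t=32: (idle)

completion order = G, C, H, B, E, A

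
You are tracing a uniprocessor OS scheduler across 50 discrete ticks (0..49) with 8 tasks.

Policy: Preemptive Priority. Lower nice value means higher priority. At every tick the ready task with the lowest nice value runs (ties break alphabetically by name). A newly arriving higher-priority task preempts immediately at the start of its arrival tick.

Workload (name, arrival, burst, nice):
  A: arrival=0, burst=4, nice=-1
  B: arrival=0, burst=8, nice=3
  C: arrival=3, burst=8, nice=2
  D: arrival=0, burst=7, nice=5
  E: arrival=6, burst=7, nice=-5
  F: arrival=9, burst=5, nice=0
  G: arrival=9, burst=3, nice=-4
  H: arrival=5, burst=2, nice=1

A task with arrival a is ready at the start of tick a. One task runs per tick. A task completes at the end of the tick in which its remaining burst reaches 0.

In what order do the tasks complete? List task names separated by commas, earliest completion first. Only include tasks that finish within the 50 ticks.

completion order = A, E, G, F, H, C, B, D

t=0: ready={A,B,D} → run A
t=1: ready={A,B,D} → run A
t=2: ready={A,B,D} → run A
t=3: ready={A,B,C,D} → run A
t=4: ready={B,C,D} → run C
t=5: ready={B,C,D,H} → run H
t=6: ready={B,C,D,E,H} → run E
t=7: ready={B,C,D,E,H} → run E
t=8: ready={B,C,D,E,H} → run E
t=9: ready={B,C,D,E,F,G,H} → run E
t=10: ready={B,C,D,E,F,G,H} → run E
t=11: ready={B,C,D,E,F,G,H} → run E
t=12: ready={B,C,D,E,F,G,H} → run E
t=13: ready={B,C,D,F,G,H} → run G
t=14: ready={B,C,D,F,G,H} → run G
t=15: ready={B,C,D,F,G,H} → run G
t=16: ready={B,C,D,F,H} → run F
t=17: ready={B,C,D,F,H} → run F
t=18: ready={B,C,D,F,H} → run F
t=19: ready={B,C,D,F,H} → run F
t=20: ready={B,C,D,F,H} → run F
t=21: ready={B,C,D,H} → run H
t=22: ready={B,C,D} → run C
t=23: ready={B,C,D} → run C
t=24: ready={B,C,D} → run C
t=25: ready={B,C,D} → run C
t=26: ready={B,C,D} → run C
t=27: ready={B,C,D} → run C
t=28: ready={B,C,D} → run C
t=29: ready={B,D} → run B
t=30: ready={B,D} → run B
t=31: ready={B,D} → run B
t=32: ready={B,D} → run B
t=33: ready={B,D} → run B
t=34: ready={B,D} → run B
t=35: ready={B,D} → run B
t=36: ready={B,D} → run B
t=37: ready={D} → run D
t=38: ready={D} → run D
t=39: ready={D} → run D
t=40: ready={D} → run D
t=41: ready={D} → run D
t=42: ready={D} → run D
t=43: ready={D} → run D
t=44: (idle)
t=45: (idle)
t=46: (idle)
t=47: (idle)
t=48: (idle)
t=49: (idle)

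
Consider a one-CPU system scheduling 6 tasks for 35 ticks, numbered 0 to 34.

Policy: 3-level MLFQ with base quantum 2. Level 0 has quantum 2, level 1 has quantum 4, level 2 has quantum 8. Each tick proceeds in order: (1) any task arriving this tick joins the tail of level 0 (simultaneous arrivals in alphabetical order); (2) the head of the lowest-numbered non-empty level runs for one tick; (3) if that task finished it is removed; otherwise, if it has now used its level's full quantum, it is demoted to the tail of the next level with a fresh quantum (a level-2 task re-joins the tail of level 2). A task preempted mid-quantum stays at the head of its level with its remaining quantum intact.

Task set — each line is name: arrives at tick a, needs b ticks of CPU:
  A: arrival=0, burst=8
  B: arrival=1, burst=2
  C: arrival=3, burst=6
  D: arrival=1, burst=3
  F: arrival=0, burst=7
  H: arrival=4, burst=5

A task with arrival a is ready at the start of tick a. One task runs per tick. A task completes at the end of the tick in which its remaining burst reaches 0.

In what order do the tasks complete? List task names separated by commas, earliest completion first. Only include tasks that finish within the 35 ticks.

completion order = B, D, C, H, A, F

t=0: L0/L1/L2 = AF/-/- → run A
t=1: L0/L1/L2 = AFBD/-/- → run A
t=2: L0/L1/L2 = FBD/A/- → run F
t=3: L0/L1/L2 = FBDC/A/- → run F
t=4: L0/L1/L2 = BDCH/AF/- → run B
t=5: L0/L1/L2 = BDCH/AF/- → run B
t=6: L0/L1/L2 = DCH/AF/- → run D
t=7: L0/L1/L2 = DCH/AF/- → run D
t=8: L0/L1/L2 = CH/AFD/- → run C
t=9: L0/L1/L2 = CH/AFD/- → run C
t=10: L0/L1/L2 = H/AFDC/- → run H
t=11: L0/L1/L2 = H/AFDC/- → run H
t=12: L0/L1/L2 = -/AFDCH/- → run A
t=13: L0/L1/L2 = -/AFDCH/- → run A
t=14: L0/L1/L2 = -/AFDCH/- → run A
t=15: L0/L1/L2 = -/AFDCH/- → run A
t=16: L0/L1/L2 = -/FDCH/A → run F
t=17: L0/L1/L2 = -/FDCH/A → run F
t=18: L0/L1/L2 = -/FDCH/A → run F
t=19: L0/L1/L2 = -/FDCH/A → run F
t=20: L0/L1/L2 = -/DCH/AF → run D
t=21: L0/L1/L2 = -/CH/AF → run C
t=22: L0/L1/L2 = -/CH/AF → run C
t=23: L0/L1/L2 = -/CH/AF → run C
t=24: L0/L1/L2 = -/CH/AF → run C
t=25: L0/L1/L2 = -/H/AF → run H
t=26: L0/L1/L2 = -/H/AF → run H
t=27: L0/L1/L2 = -/H/AF → run H
t=28: L0/L1/L2 = -/-/AF → run A
t=29: L0/L1/L2 = -/-/AF → run A
t=30: L0/L1/L2 = -/-/F → run F
t=31: (idle)
t=32: (idle)
t=33: (idle)
t=34: (idle)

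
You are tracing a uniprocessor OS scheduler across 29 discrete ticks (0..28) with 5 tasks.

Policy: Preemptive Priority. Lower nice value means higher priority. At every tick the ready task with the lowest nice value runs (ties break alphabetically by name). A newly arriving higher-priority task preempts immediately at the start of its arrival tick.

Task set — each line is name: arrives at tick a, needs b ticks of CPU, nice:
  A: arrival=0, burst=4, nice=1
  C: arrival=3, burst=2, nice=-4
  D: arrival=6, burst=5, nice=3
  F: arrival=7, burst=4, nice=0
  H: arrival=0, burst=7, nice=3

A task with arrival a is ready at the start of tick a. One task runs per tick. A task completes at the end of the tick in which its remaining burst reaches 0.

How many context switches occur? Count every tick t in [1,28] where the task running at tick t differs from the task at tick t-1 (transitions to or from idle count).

t=0: ready={A,H} → run A
t=1: ready={A,H} → run A
t=2: ready={A,H} → run A
t=3: ready={A,C,H} → run C
t=4: ready={A,C,H} → run C
t=5: ready={A,H} → run A
t=6: ready={D,H} → run D
t=7: ready={D,F,H} → run F
t=8: ready={D,F,H} → run F
t=9: ready={D,F,H} → run F
t=10: ready={D,F,H} → run F
t=11: ready={D,H} → run D
t=12: ready={D,H} → run D
t=13: ready={D,H} → run D
t=14: ready={D,H} → run D
t=15: ready={H} → run H
t=16: ready={H} → run H
t=17: ready={H} → run H
t=18: ready={H} → run H
t=19: ready={H} → run H
t=20: ready={H} → run H
t=21: ready={H} → run H
t=22: (idle)
t=23: (idle)
t=24: (idle)
t=25: (idle)
t=26: (idle)
t=27: (idle)
t=28: (idle)

context switches = 7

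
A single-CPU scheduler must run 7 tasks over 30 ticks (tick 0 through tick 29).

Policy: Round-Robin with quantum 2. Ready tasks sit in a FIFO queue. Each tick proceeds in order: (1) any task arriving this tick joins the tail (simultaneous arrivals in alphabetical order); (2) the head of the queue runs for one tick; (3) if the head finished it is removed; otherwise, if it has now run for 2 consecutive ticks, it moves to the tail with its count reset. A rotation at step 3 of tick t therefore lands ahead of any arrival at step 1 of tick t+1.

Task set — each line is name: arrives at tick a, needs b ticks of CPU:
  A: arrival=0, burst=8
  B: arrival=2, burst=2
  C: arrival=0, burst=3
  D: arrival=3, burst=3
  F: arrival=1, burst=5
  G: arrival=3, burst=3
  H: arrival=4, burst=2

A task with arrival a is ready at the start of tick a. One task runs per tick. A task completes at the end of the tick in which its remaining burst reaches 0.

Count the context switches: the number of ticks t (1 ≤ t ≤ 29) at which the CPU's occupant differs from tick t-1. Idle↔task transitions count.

context switches = 15

t=0: queue=[A,C] q_used=0 → run A
t=1: queue=[A,C,F] q_used=1 → run A
t=2: queue=[C,F,A,B] q_used=0 → run C
t=3: queue=[C,F,A,B,D,G] q_used=1 → run C
t=4: queue=[F,A,B,D,G,C,H] q_used=0 → run F
t=5: queue=[F,A,B,D,G,C,H] q_used=1 → run F
t=6: queue=[A,B,D,G,C,H,F] q_used=0 → run A
t=7: queue=[A,B,D,G,C,H,F] q_used=1 → run A
t=8: queue=[B,D,G,C,H,F,A] q_used=0 → run B
t=9: queue=[B,D,G,C,H,F,A] q_used=1 → run B
t=10: queue=[D,G,C,H,F,A] q_used=0 → run D
t=11: queue=[D,G,C,H,F,A] q_used=1 → run D
t=12: queue=[G,C,H,F,A,D] q_used=0 → run G
t=13: queue=[G,C,H,F,A,D] q_used=1 → run G
t=14: queue=[C,H,F,A,D,G] q_used=0 → run C
t=15: queue=[H,F,A,D,G] q_used=0 → run H
t=16: queue=[H,F,A,D,G] q_used=1 → run H
t=17: queue=[F,A,D,G] q_used=0 → run F
t=18: queue=[F,A,D,G] q_used=1 → run F
t=19: queue=[A,D,G,F] q_used=0 → run A
t=20: queue=[A,D,G,F] q_used=1 → run A
t=21: queue=[D,G,F,A] q_used=0 → run D
t=22: queue=[G,F,A] q_used=0 → run G
t=23: queue=[F,A] q_used=0 → run F
t=24: queue=[A] q_used=0 → run A
t=25: queue=[A] q_used=1 → run A
t=26: (idle)
t=27: (idle)
t=28: (idle)
t=29: (idle)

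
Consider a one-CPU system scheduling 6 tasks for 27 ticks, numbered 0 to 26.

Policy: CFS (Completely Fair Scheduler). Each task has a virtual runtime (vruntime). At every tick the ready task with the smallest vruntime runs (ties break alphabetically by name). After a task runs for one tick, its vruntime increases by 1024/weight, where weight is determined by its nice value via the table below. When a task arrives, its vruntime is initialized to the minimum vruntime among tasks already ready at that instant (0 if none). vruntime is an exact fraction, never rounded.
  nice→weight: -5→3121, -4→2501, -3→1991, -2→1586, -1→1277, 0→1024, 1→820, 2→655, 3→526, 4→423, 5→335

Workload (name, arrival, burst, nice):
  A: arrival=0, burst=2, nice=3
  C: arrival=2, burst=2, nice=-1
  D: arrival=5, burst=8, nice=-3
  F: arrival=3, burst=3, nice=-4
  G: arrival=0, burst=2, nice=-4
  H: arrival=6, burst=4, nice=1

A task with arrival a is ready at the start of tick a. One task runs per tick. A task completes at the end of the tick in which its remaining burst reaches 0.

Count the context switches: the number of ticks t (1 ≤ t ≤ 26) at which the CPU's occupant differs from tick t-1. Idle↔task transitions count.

t=0: vr[A=0 G=0] → run A
t=1: vr[A=512/263 G=0] → run G
t=2: vr[A=512/263 C=1024/2501 G=1024/2501] → run C
t=3: vr[A=512/263 C=3868672/3193777 F=1024/2501 G=1024/2501] → run F
t=4: vr[A=512/263 C=3868672/3193777 F=2048/2501 G=1024/2501] → run G
t=5: vr[A=512/263 C=3868672/3193777 D=2048/2501 F=2048/2501] → run D
t=6: vr[A=512/263 C=3868672/3193777 D=6638592/4979491 F=2048/2501 H=2048/2501] → run F
t=7: vr[A=512/263 C=3868672/3193777 D=6638592/4979491 F=3072/2501 H=2048/2501] → run H
t=8: vr[A=512/263 C=3868672/3193777 D=6638592/4979491 F=3072/2501 H=25856/12505] → run C
t=9: vr[A=512/263 D=6638592/4979491 F=3072/2501 H=25856/12505] → run F
t=10: vr[A=512/263 D=6638592/4979491 H=25856/12505] → run D
t=11: vr[A=512/263 D=9199616/4979491 H=25856/12505] → run D
t=12: vr[A=512/263 D=11760640/4979491 H=25856/12505] → run A
t=13: vr[D=11760640/4979491 H=25856/12505] → run H
t=14: vr[D=11760640/4979491 H=41472/12505] → run D
t=15: vr[D=14321664/4979491 H=41472/12505] → run D
t=16: vr[D=16882688/4979491 H=41472/12505] → run H
t=17: vr[D=16882688/4979491 H=57088/12505] → run D
t=18: vr[D=19443712/4979491 H=57088/12505] → run D
t=19: vr[D=22004736/4979491 H=57088/12505] → run D
t=20: vr[H=57088/12505] → run H
t=21: (idle)
t=22: (idle)
t=23: (idle)
t=24: (idle)
t=25: (idle)
t=26: (idle)

context switches = 17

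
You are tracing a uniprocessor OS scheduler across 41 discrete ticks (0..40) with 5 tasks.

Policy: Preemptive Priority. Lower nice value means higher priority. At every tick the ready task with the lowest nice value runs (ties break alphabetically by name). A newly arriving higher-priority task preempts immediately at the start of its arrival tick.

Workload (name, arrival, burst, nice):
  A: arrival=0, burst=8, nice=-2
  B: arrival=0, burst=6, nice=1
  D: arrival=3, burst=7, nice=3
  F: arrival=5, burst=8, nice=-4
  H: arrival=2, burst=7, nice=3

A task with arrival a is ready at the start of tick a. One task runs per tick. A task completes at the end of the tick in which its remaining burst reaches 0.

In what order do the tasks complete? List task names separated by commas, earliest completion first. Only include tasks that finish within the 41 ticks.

t=0: ready={A,B} → run A
t=1: ready={A,B} → run A
t=2: ready={A,B,H} → run A
t=3: ready={A,B,D,H} → run A
t=4: ready={A,B,D,H} → run A
t=5: ready={A,B,D,F,H} → run F
t=6: ready={A,B,D,F,H} → run F
t=7: ready={A,B,D,F,H} → run F
t=8: ready={A,B,D,F,H} → run F
t=9: ready={A,B,D,F,H} → run F
t=10: ready={A,B,D,F,H} → run F
t=11: ready={A,B,D,F,H} → run F
t=12: ready={A,B,D,F,H} → run F
t=13: ready={A,B,D,H} → run A
t=14: ready={A,B,D,H} → run A
t=15: ready={A,B,D,H} → run A
t=16: ready={B,D,H} → run B
t=17: ready={B,D,H} → run B
t=18: ready={B,D,H} → run B
t=19: ready={B,D,H} → run B
t=20: ready={B,D,H} → run B
t=21: ready={B,D,H} → run B
t=22: ready={D,H} → run D
t=23: ready={D,H} → run D
t=24: ready={D,H} → run D
t=25: ready={D,H} → run D
t=26: ready={D,H} → run D
t=27: ready={D,H} → run D
t=28: ready={D,H} → run D
t=29: ready={H} → run H
t=30: ready={H} → run H
t=31: ready={H} → run H
t=32: ready={H} → run H
t=33: ready={H} → run H
t=34: ready={H} → run H
t=35: ready={H} → run H
t=36: (idle)
t=37: (idle)
t=38: (idle)
t=39: (idle)
t=40: (idle)

completion order = F, A, B, D, H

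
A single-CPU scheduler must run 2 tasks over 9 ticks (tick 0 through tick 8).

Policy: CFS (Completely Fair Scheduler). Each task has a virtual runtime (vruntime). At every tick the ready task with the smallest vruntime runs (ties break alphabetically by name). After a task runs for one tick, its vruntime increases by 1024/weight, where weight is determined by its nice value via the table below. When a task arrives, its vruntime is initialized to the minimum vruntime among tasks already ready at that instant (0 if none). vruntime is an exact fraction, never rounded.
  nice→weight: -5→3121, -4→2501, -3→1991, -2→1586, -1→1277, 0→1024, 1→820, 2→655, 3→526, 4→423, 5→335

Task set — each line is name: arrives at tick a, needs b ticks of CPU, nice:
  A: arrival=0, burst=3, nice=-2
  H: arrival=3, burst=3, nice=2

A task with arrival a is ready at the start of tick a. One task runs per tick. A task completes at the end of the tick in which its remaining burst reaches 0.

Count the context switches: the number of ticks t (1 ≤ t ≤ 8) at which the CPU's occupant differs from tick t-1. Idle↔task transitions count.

t=0: vr[A=0] → run A
t=1: vr[A=512/793] → run A
t=2: vr[A=1024/793] → run A
t=3: vr[H=0] → run H
t=4: vr[H=1024/655] → run H
t=5: vr[H=2048/655] → run H
t=6: (idle)
t=7: (idle)
t=8: (idle)

context switches = 2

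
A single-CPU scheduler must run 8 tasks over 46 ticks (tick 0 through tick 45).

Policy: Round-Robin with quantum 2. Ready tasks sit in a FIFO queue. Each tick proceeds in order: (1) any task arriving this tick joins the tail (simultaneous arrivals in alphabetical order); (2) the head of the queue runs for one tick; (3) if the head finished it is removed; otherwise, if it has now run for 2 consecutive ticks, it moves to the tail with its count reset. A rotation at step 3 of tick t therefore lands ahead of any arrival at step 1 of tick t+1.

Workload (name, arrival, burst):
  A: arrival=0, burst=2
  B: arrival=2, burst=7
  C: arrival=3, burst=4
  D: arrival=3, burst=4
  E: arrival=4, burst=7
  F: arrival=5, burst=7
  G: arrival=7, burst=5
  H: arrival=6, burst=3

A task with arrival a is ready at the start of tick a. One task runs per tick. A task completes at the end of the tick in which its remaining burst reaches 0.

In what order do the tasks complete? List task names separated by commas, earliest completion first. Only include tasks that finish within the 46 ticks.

completion order = A, C, D, H, B, G, E, F

t=0: queue=[A] q_used=0 → run A
t=1: queue=[A] q_used=1 → run A
t=2: queue=[B] q_used=0 → run B
t=3: queue=[B,C,D] q_used=1 → run B
t=4: queue=[C,D,B,E] q_used=0 → run C
t=5: queue=[C,D,B,E,F] q_used=1 → run C
t=6: queue=[D,B,E,F,C,H] q_used=0 → run D
t=7: queue=[D,B,E,F,C,H,G] q_used=1 → run D
t=8: queue=[B,E,F,C,H,G,D] q_used=0 → run B
t=9: queue=[B,E,F,C,H,G,D] q_used=1 → run B
t=10: queue=[E,F,C,H,G,D,B] q_used=0 → run E
t=11: queue=[E,F,C,H,G,D,B] q_used=1 → run E
t=12: queue=[F,C,H,G,D,B,E] q_used=0 → run F
t=13: queue=[F,C,H,G,D,B,E] q_used=1 → run F
t=14: queue=[C,H,G,D,B,E,F] q_used=0 → run C
t=15: queue=[C,H,G,D,B,E,F] q_used=1 → run C
t=16: queue=[H,G,D,B,E,F] q_used=0 → run H
t=17: queue=[H,G,D,B,E,F] q_used=1 → run H
t=18: queue=[G,D,B,E,F,H] q_used=0 → run G
t=19: queue=[G,D,B,E,F,H] q_used=1 → run G
t=20: queue=[D,B,E,F,H,G] q_used=0 → run D
t=21: queue=[D,B,E,F,H,G] q_used=1 → run D
t=22: queue=[B,E,F,H,G] q_used=0 → run B
t=23: queue=[B,E,F,H,G] q_used=1 → run B
t=24: queue=[E,F,H,G,B] q_used=0 → run E
t=25: queue=[E,F,H,G,B] q_used=1 → run E
t=26: queue=[F,H,G,B,E] q_used=0 → run F
t=27: queue=[F,H,G,B,E] q_used=1 → run F
t=28: queue=[H,G,B,E,F] q_used=0 → run H
t=29: queue=[G,B,E,F] q_used=0 → run G
t=30: queue=[G,B,E,F] q_used=1 → run G
t=31: queue=[B,E,F,G] q_used=0 → run B
t=32: queue=[E,F,G] q_used=0 → run E
t=33: queue=[E,F,G] q_used=1 → run E
t=34: queue=[F,G,E] q_used=0 → run F
t=35: queue=[F,G,E] q_used=1 → run F
t=36: queue=[G,E,F] q_used=0 → run G
t=37: queue=[E,F] q_used=0 → run E
t=38: queue=[F] q_used=0 → run F
t=39: (idle)
t=40: (idle)
t=41: (idle)
t=42: (idle)
t=43: (idle)
t=44: (idle)
t=45: (idle)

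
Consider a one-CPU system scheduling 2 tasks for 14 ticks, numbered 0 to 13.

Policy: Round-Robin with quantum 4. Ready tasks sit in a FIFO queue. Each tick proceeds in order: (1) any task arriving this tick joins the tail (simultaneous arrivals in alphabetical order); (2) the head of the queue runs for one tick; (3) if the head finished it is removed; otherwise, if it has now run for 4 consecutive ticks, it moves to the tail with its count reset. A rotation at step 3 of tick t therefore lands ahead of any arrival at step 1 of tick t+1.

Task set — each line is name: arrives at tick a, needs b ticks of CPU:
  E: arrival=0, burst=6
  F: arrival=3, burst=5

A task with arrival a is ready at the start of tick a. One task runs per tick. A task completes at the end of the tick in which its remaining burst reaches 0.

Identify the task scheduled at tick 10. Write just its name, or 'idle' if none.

t=0: queue=[E] q_used=0 → run E
t=1: queue=[E] q_used=1 → run E
t=2: queue=[E] q_used=2 → run E
t=3: queue=[E,F] q_used=3 → run E
t=4: queue=[F,E] q_used=0 → run F
t=5: queue=[F,E] q_used=1 → run F
t=6: queue=[F,E] q_used=2 → run F
t=7: queue=[F,E] q_used=3 → run F
t=8: queue=[E,F] q_used=0 → run E
t=9: queue=[E,F] q_used=1 → run E
t=10: queue=[F] q_used=0 → run F
t=11: (idle)
t=12: (idle)
t=13: (idle)

running at tick 10 = F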